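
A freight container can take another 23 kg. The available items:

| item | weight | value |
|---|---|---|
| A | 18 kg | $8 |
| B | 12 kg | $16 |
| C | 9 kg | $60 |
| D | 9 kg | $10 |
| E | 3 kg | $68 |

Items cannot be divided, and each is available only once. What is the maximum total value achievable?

$138

Check high-value combinations within 23 kg:
- C+D+E: weight 9+9+3=21, value 60+10+68=138
- C+E: weight 9+3=12, value 60+68=128
- B+E: weight 12+3=15, value 16+68=84
- D+E: weight 9+3=12, value 10+68=78
Best: $138.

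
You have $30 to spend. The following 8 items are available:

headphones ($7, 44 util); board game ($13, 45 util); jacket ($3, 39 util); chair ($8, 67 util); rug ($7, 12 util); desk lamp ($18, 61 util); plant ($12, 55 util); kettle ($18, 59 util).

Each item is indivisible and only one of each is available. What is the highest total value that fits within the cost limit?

205 util

This is a 0/1 knapsack; check combinations near the capacity.
- headphones+jacket+chair+plant: cost 7+3+8+12=30, value 44+39+67+55=205
- jacket+chair+rug+plant: cost 3+8+7+12=30, value 39+67+12+55=173
- jacket+chair+desk lamp: cost 3+8+18=29, value 39+67+61=167
Best: 205 util.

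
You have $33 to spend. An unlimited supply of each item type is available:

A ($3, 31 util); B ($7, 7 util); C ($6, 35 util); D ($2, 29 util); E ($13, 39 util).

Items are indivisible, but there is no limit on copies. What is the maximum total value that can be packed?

466 util

Best value-per-unit is D at 29/2; filling with it alone gives 16×29 = 464.
Optimal mix: 1×A + 15×D → cost 33, value 466.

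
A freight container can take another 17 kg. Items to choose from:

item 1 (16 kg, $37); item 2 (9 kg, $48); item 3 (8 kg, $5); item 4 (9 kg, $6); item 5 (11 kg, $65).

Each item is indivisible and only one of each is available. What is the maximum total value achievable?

$65

Check high-value combinations within 17 kg:
- item 5: weight 11, value 65
- item 2+item 3: weight 9+8=17, value 48+5=53
- item 2: weight 9, value 48
- item 1: weight 16, value 37
- item 3+item 4: weight 8+9=17, value 5+6=11
Best: $65.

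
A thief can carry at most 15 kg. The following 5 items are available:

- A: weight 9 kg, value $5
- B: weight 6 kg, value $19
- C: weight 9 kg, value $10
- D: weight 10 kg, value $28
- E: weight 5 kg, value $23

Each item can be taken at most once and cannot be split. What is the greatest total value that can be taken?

Check high-value combinations within 15 kg:
- D+E: weight 10+5=15, value 28+23=51
- B+E: weight 6+5=11, value 19+23=42
- C+E: weight 9+5=14, value 10+23=33
- B+C: weight 6+9=15, value 19+10=29
- D: weight 10, value 28
Best: $51.

$51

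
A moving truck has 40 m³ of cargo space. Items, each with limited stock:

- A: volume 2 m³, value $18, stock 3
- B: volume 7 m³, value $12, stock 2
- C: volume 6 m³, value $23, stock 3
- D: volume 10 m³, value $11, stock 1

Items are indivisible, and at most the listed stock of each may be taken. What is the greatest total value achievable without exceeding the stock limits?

Best selections within volume 40 and stock limits:
- 3×A + 2×B + 3×C: volume 38, value 147
- 3×A + 1×B + 3×C: volume 31, value 135
Best: $147.

$147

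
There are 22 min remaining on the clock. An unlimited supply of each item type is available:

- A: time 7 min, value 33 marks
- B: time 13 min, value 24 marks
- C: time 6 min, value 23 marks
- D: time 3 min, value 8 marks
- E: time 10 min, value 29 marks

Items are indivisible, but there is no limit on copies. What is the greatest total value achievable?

99 marks

Best value-per-unit is A at 33/7, and filling with it alone uses time 3×7=21. No mix of the others beats 3×33 = 99.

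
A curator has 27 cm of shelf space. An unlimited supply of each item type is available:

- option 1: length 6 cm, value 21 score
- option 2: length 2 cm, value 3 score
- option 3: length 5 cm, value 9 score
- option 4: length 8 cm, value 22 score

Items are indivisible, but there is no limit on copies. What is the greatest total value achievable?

Best value-per-unit is option 1 at 21/6; filling with it alone gives 4×21 = 84.
Optimal mix: 4×option 1 + 1×option 2 → length 26, value 87.

87 score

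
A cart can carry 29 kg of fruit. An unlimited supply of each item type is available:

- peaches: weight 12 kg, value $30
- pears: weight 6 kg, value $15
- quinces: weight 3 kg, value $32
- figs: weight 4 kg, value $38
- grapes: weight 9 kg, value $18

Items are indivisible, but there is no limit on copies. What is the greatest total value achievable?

$300

Best value-per-unit is quinces at 32/3; filling with it alone gives 9×32 = 288.
Optimal mix: 7×quinces + 2×figs → weight 29, value 300.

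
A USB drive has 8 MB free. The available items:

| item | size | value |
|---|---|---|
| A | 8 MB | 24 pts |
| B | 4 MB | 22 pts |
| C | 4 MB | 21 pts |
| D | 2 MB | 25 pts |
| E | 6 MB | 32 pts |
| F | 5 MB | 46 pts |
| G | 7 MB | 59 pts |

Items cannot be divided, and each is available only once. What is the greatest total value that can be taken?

71 pts

This is a 0/1 knapsack; check combinations near the capacity.
- D+F: size 2+5=7, value 25+46=71
- G: size 7, value 59
- D+E: size 2+6=8, value 25+32=57
- B+D: size 4+2=6, value 22+25=47
- F: size 5, value 46
Best: 71 pts.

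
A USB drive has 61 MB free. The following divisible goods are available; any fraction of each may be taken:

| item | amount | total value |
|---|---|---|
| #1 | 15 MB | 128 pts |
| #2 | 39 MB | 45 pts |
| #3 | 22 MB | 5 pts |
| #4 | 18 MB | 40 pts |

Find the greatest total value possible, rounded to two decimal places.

200.31

Take in order of value per unit:
- #1 (128/15 per unit): all 15 → value 128, running total 128.00
- #4 (40/18 per unit): all 18 → value 40, running total 168.00
- #2 (45/39 per unit): 28 of 39 → value 28×45/39 = 32.3077, running total 200.31
Total 200.31.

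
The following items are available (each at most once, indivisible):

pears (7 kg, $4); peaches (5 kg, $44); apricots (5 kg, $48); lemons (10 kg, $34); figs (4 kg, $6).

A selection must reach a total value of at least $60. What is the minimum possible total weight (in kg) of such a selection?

10

Subsets with value ≥ 60, sorted by total weight:
- peaches+apricots: weight 10, value 92
- peaches+apricots+figs: weight 14, value 98
- apricots+lemons: weight 15, value 82
- peaches+lemons: weight 15, value 78
Minimum weight: 10 kg.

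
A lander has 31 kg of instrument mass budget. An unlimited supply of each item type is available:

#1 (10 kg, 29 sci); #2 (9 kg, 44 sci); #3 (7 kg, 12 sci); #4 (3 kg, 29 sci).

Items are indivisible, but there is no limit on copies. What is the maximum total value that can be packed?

290 sci

Best value-per-unit is #4 at 29/3, and filling with it alone uses mass 10×3=30. No mix of the others beats 10×29 = 290.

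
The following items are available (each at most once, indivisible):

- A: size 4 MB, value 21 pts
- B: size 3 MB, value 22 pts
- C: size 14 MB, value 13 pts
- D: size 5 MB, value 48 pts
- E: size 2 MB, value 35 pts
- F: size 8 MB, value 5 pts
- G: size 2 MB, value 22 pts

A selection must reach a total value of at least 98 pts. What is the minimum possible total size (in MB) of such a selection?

9

Subsets with value ≥ 98, sorted by total size:
- D+E+G: size 9, value 105
- B+D+E: size 10, value 105
- A+D+E: size 11, value 104
- A+B+E+G: size 11, value 100
Minimum size: 9 MB.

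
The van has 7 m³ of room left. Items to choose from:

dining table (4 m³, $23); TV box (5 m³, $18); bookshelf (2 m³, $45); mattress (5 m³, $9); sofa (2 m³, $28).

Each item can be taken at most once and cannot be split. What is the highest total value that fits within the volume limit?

This is a 0/1 knapsack; check combinations near the capacity.
- bookshelf+sofa: volume 2+2=4, value 45+28=73
- dining table+bookshelf: volume 4+2=6, value 23+45=68
- TV box+bookshelf: volume 5+2=7, value 18+45=63
Best: $73.

$73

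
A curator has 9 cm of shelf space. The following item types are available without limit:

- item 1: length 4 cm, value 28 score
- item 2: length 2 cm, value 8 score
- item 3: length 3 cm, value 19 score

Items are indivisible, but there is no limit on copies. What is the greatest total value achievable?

57 score

Best value-per-unit is item 1 at 28/4; filling with it alone gives 2×28 = 56.
Optimal mix: 3×item 3 → length 9, value 57.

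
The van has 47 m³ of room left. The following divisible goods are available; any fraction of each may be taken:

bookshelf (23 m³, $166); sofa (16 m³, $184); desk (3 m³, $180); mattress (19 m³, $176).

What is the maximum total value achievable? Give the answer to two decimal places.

Take in order of value per unit:
- desk (180/3 per unit): all 3 → value 180, running total 180.00
- sofa (184/16 per unit): all 16 → value 184, running total 364.00
- mattress (176/19 per unit): all 19 → value 176, running total 540.00
- bookshelf (166/23 per unit): 9 of 23 → value 9×166/23 = 64.9565, running total 604.96
Total 604.96.

604.96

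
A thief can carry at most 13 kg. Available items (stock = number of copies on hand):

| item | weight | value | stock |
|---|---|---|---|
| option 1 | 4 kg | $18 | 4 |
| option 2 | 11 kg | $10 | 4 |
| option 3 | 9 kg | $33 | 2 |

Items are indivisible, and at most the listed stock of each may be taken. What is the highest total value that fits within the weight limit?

Top feasible selections:
- 3×option 1: weight 12, value 54
- 1×option 1 + 1×option 3: weight 13, value 51
- 2×option 1: weight 8, value 36
- 1×option 3: weight 9, value 33
Best: $54.

$54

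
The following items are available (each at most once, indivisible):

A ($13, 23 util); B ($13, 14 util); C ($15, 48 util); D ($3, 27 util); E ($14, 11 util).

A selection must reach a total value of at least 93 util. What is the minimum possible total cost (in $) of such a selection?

31

Subsets with value ≥ 93, sorted by total cost:
- A+C+D: cost 31, value 98
- A+B+C+D: cost 44, value 112
Minimum cost: 31 $.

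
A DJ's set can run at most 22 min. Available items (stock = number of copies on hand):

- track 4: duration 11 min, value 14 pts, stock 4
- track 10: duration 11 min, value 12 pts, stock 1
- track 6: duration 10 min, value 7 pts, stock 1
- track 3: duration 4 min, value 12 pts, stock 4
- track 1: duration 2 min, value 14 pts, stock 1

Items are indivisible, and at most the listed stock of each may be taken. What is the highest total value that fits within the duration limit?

62 pts

Best selections within duration 22 and stock limits:
- 4×track 3 + 1×track 1: duration 18, value 62
- 1×track 4 + 2×track 3 + 1×track 1: duration 21, value 52
- 3×track 3 + 1×track 1: duration 14, value 50
Best: 62 pts.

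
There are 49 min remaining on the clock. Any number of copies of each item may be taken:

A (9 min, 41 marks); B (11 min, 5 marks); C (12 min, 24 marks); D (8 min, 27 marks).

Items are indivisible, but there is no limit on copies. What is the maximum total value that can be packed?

Best value-per-unit is A at 41/9, and filling with it alone uses time 5×9=45. No mix of the others beats 5×41 = 205.

205 marks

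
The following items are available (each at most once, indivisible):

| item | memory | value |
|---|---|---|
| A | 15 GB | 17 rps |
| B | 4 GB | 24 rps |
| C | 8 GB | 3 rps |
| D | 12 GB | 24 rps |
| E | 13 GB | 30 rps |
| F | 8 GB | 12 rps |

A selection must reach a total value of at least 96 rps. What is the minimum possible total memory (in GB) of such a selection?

52

Subsets with value ≥ 96, sorted by total memory:
- A+B+D+E+F: memory 52, value 107
- A+B+C+D+E: memory 52, value 98
- A+B+C+D+E+F: memory 60, value 110
Minimum memory: 52 GB.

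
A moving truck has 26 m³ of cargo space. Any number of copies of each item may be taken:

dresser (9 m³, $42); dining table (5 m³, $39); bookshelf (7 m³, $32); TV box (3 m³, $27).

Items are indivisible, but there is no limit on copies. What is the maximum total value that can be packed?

Best value-per-unit is TV box at 27/3; filling with it alone gives 8×27 = 216.
Optimal mix: 1×dining table + 7×TV box → volume 26, value 228.

$228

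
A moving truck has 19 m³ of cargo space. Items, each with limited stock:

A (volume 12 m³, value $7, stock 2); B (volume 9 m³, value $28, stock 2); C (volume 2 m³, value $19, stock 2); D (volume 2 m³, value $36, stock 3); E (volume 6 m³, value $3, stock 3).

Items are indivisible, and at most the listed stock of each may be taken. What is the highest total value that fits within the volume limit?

$174

Top feasible selections:
- 1×B + 2×C + 3×D: volume 19, value 174
- 1×B + 1×C + 3×D: volume 17, value 155
- 2×C + 3×D + 1×E: volume 16, value 149
- 2×C + 3×D: volume 10, value 146
Best: $174.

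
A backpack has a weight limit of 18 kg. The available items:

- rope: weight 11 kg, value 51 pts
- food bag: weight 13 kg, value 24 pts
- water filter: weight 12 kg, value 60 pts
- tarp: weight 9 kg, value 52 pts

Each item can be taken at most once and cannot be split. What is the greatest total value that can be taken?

60 pts

Check high-value combinations within 18 kg:
- water filter: weight 12, value 60
- tarp: weight 9, value 52
- rope: weight 11, value 51
- food bag: weight 13, value 24
Best: 60 pts.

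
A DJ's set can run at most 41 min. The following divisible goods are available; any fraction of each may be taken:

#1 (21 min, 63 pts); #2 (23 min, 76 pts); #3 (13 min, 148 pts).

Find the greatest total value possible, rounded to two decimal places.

239.00

Take in order of value per unit:
- #3 (148/13 per unit): all 13 → value 148, running total 148.00
- #2 (76/23 per unit): all 23 → value 76, running total 224.00
- #1 (63/21 per unit): 5 of 21 → value 5×63/21 = 15.0000, running total 239.00
Total 239.00.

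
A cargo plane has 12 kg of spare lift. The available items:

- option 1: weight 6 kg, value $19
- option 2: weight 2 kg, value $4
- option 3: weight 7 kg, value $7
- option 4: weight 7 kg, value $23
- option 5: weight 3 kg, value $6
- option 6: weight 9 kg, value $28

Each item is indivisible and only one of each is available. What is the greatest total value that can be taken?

$34

Check high-value combinations within 12 kg:
- option 5+option 6: weight 3+9=12, value 6+28=34
- option 2+option 4+option 5: weight 2+7+3=12, value 4+23+6=33
- option 2+option 6: weight 2+9=11, value 4+28=32
Best: $34.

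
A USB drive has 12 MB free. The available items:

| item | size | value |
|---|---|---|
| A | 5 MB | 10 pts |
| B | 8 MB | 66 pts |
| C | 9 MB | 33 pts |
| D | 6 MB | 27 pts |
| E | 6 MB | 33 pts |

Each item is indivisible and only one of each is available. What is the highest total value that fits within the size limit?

Check high-value combinations within 12 MB:
- B: size 8, value 66
- D+E: size 6+6=12, value 27+33=60
- A+E: size 5+6=11, value 10+33=43
- A+D: size 5+6=11, value 10+27=37
Best: 66 pts.

66 pts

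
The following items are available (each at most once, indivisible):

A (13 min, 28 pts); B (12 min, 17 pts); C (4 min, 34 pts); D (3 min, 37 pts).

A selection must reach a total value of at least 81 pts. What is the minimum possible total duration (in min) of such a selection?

19

Subsets with value ≥ 81, sorted by total duration:
- B+C+D: duration 19, value 88
- A+C+D: duration 20, value 99
Minimum duration: 19 min.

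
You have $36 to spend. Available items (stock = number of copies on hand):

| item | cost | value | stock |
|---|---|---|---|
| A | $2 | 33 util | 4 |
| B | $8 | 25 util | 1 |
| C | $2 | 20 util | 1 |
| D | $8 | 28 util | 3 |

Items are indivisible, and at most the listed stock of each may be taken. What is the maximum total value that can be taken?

Top feasible selections:
- 4×A + 1×C + 3×D: cost 34, value 236
- 4×A + 1×B + 1×C + 2×D: cost 34, value 233
- 4×A + 3×D: cost 32, value 216
Best: 236 util.

236 util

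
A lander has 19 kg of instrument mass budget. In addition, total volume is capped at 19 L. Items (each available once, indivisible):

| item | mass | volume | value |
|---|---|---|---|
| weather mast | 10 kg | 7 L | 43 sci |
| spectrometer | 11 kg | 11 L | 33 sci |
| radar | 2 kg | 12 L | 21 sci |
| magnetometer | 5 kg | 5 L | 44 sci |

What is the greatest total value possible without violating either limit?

Feasible sets respecting both limits:
- weather mast+magnetometer: mass 15, volume 12, value 87
- spectrometer+magnetometer: mass 16, volume 16, value 77
- radar+magnetometer: mass 7, volume 17, value 65
- weather mast+radar: mass 12, volume 19, value 64
Best: 87 sci.

87 sci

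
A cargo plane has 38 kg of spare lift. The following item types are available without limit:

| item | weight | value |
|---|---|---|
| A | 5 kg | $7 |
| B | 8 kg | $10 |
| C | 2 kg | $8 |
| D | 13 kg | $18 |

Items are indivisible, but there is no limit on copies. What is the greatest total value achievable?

$152

Best value-per-unit is C at 8/2, and filling with it alone uses weight 19×2=38. No mix of the others beats 19×8 = 152.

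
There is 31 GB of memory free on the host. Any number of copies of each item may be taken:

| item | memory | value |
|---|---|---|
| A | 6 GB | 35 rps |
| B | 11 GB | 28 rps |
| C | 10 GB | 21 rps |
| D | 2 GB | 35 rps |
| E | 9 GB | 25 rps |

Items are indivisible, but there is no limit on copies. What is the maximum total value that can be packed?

Best value-per-unit is D at 35/2, and filling with it alone uses memory 15×2=30. No mix of the others beats 15×35 = 525.

525 rps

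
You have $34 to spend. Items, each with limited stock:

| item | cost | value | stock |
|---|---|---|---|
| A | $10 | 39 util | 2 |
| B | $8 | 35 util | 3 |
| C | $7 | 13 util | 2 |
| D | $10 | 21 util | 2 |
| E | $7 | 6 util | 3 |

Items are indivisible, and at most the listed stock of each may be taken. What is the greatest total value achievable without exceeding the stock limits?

Best selections within cost 34 and stock limits:
- 1×A + 3×B: cost 34, value 144
- 3×B + 1×D: cost 34, value 126
Best: 144 util.

144 util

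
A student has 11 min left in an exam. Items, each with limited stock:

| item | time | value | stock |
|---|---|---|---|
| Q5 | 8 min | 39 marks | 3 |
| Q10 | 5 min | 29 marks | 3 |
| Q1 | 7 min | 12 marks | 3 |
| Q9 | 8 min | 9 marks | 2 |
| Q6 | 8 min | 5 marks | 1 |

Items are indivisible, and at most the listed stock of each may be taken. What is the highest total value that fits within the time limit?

Best selections within time 11 and stock limits:
- 2×Q10: time 10, value 58
- 1×Q5: time 8, value 39
- 1×Q10: time 5, value 29
Best: 58 marks.

58 marks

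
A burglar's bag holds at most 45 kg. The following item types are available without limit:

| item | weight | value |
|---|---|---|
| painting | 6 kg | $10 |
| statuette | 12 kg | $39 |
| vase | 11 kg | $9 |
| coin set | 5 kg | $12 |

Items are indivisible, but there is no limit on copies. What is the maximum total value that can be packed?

Best value-per-unit is statuette at 39/12; filling with it alone gives 3×39 = 117.
Optimal mix: 3×statuette + 1×coin set → weight 41, value 129.

$129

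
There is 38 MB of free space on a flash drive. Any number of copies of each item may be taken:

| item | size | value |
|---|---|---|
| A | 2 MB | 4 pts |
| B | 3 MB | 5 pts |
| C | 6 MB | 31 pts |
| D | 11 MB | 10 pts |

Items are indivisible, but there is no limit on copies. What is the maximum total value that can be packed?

Best value-per-unit is C at 31/6; filling with it alone gives 6×31 = 186.
Optimal mix: 1×A + 6×C → size 38, value 190.

190 pts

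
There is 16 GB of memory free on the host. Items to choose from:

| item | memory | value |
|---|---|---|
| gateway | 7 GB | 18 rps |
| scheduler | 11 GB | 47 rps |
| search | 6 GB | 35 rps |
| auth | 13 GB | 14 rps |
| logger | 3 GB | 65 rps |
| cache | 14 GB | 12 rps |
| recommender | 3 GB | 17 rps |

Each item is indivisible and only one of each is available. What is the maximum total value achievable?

Check high-value combinations within 16 GB:
- gateway+search+logger: memory 7+6+3=16, value 18+35+65=118
- search+logger+recommender: memory 6+3+3=12, value 35+65+17=117
- scheduler+logger: memory 11+3=14, value 47+65=112
- search+logger: memory 6+3=9, value 35+65=100
- gateway+logger+recommender: memory 7+3+3=13, value 18+65+17=100
Best: 118 rps.

118 rps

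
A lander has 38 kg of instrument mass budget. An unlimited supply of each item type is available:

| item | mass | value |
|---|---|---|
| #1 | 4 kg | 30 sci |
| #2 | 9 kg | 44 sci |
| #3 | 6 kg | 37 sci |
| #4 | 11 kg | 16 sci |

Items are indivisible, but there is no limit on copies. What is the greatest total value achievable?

Best value-per-unit is #1 at 30/4; filling with it alone gives 9×30 = 270.
Optimal mix: 8×#1 + 1×#3 → mass 38, value 277.

277 sci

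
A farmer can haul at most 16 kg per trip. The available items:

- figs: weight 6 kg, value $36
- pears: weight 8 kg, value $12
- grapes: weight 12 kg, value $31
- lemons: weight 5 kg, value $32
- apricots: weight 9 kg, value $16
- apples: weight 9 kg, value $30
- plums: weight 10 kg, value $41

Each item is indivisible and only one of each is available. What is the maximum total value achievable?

$77

Check high-value combinations within 16 kg:
- figs+plums: weight 6+10=16, value 36+41=77
- lemons+plums: weight 5+10=15, value 32+41=73
- figs+lemons: weight 6+5=11, value 36+32=68
Best: $77.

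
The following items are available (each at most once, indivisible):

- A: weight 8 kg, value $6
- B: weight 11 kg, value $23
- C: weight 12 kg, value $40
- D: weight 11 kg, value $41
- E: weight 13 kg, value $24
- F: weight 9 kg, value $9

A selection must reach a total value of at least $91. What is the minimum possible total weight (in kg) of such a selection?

Subsets with value ≥ 91, sorted by total weight:
- B+C+D: weight 34, value 104
- C+D+E: weight 36, value 105
- A+C+D+F: weight 40, value 96
Minimum weight: 34 kg.

34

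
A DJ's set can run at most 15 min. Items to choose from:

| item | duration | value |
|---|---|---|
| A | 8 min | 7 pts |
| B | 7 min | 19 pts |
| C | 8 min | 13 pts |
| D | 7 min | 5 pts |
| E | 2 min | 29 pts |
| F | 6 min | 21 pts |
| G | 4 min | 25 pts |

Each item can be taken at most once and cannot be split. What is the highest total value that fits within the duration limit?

Check high-value combinations within 15 min:
- E+F+G: duration 2+6+4=12, value 29+21+25=75
- B+E+G: duration 7+2+4=13, value 19+29+25=73
- B+E+F: duration 7+2+6=15, value 19+29+21=69
- C+E+G: duration 8+2+4=14, value 13+29+25=67
- A+E+G: duration 8+2+4=14, value 7+29+25=61
Best: 75 pts.

75 pts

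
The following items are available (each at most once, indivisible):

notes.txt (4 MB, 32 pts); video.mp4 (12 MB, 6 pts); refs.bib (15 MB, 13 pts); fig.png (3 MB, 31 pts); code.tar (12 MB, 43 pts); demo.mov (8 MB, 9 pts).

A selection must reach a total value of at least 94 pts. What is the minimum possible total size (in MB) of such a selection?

Subsets with value ≥ 94, sorted by total size:
- notes.txt+fig.png+code.tar: size 19, value 106
- notes.txt+fig.png+code.tar+demo.mov: size 27, value 115
Minimum size: 19 MB.

19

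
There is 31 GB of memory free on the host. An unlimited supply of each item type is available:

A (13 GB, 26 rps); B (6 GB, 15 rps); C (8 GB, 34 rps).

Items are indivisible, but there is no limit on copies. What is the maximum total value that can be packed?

Best value-per-unit is C at 34/8; filling with it alone gives 3×34 = 102.
Optimal mix: 1×B + 3×C → memory 30, value 117.

117 rps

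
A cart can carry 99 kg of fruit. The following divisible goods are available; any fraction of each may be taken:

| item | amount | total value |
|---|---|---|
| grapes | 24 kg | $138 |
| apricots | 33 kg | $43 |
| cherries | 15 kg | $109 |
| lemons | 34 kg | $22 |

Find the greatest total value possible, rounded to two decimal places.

307.47

Take in order of value per unit:
- cherries (109/15 per unit): all 15 → value 109, running total 109.00
- grapes (138/24 per unit): all 24 → value 138, running total 247.00
- apricots (43/33 per unit): all 33 → value 43, running total 290.00
- lemons (22/34 per unit): 27 of 34 → value 27×22/34 = 17.4706, running total 307.47
Total 307.47.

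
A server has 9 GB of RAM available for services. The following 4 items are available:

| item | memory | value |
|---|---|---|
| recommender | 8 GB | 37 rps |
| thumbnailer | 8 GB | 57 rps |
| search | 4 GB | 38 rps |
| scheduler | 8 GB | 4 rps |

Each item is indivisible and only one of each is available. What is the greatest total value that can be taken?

Check high-value combinations within 9 GB:
- thumbnailer: memory 8, value 57
- search: memory 4, value 38
- recommender: memory 8, value 37
- scheduler: memory 8, value 4
Best: 57 rps.

57 rps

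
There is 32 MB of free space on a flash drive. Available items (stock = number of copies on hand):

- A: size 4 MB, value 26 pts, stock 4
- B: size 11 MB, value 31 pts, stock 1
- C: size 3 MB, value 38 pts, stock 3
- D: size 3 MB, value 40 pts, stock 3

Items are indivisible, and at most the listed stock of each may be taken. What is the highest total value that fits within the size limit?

312 pts

Best selections within size 32 and stock limits:
- 3×A + 3×C + 3×D: size 30, value 312
- 4×A + 2×C + 3×D: size 31, value 300
Best: 312 pts.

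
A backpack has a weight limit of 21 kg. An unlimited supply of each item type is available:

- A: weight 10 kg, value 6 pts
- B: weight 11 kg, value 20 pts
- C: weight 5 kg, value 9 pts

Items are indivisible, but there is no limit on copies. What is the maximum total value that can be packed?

38 pts

Best value-per-unit is B at 20/11; filling with it alone gives 1×20 = 20.
Optimal mix: 1×B + 2×C → weight 21, value 38.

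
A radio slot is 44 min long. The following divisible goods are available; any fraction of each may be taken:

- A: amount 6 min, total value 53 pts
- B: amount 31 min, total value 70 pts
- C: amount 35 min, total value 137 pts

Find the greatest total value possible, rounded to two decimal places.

196.77

Take in order of value per unit:
- A (53/6 per unit): all 6 → value 53, running total 53.00
- C (137/35 per unit): all 35 → value 137, running total 190.00
- B (70/31 per unit): 3 of 31 → value 3×70/31 = 6.7742, running total 196.77
Total 196.77.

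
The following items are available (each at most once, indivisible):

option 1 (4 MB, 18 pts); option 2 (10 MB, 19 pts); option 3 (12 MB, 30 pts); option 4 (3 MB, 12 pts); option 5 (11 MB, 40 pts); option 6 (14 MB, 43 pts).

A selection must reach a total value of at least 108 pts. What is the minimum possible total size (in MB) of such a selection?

Subsets with value ≥ 108, sorted by total size:
- option 1+option 4+option 5+option 6: size 32, value 113
- option 3+option 5+option 6: size 37, value 113
- option 2+option 4+option 5+option 6: size 38, value 114
- option 1+option 2+option 5+option 6: size 39, value 120
Minimum size: 32 MB.

32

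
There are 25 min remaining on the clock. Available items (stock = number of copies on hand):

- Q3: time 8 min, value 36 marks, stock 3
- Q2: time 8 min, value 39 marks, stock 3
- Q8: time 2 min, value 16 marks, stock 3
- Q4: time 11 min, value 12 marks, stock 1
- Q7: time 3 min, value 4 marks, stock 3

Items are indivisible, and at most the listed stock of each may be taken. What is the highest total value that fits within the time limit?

Top feasible selections:
- 2×Q2 + 3×Q8 + 1×Q7: time 25, value 130
- 1×Q3 + 1×Q2 + 3×Q8 + 1×Q7: time 25, value 127
Best: 130 marks.

130 marks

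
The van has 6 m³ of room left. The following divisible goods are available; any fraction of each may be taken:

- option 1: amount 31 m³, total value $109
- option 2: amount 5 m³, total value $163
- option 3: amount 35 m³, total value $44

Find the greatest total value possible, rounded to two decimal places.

166.52

Take in order of value per unit:
- option 2 (163/5 per unit): all 5 → value 163, running total 163.00
- option 1 (109/31 per unit): 1 of 31 → value 1×109/31 = 3.5161, running total 166.52
Total 166.52.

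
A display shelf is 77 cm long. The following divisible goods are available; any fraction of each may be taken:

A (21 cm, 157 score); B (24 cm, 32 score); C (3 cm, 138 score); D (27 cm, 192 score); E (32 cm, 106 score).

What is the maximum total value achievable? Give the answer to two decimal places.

Take in order of value per unit:
- C (138/3 per unit): all 3 → value 138, running total 138.00
- A (157/21 per unit): all 21 → value 157, running total 295.00
- D (192/27 per unit): all 27 → value 192, running total 487.00
- E (106/32 per unit): 26 of 32 → value 26×106/32 = 86.1250, running total 573.13
Total 573.13.

573.13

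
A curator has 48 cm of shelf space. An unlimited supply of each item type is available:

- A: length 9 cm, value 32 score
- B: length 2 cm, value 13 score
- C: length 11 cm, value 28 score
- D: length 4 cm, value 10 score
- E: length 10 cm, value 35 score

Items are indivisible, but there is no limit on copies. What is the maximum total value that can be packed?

312 score

Best value-per-unit is B at 13/2, and filling with it alone uses length 24×2=48. No mix of the others beats 24×13 = 312.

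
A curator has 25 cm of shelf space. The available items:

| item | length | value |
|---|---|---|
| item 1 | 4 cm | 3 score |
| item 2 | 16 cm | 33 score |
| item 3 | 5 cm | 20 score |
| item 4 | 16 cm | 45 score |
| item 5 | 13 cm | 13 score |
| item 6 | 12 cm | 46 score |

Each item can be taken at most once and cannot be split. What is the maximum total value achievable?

Check high-value combinations within 25 cm:
- item 1+item 3+item 6: length 4+5+12=21, value 3+20+46=69
- item 1+item 3+item 4: length 4+5+16=25, value 3+20+45=68
- item 3+item 6: length 5+12=17, value 20+46=66
Best: 69 score.

69 score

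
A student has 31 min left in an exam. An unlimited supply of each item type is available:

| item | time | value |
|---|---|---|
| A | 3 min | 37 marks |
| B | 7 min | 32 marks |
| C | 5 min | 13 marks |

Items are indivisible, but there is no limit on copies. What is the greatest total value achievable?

Best value-per-unit is A at 37/3, and filling with it alone uses time 10×3=30. No mix of the others beats 10×37 = 370.

370 marks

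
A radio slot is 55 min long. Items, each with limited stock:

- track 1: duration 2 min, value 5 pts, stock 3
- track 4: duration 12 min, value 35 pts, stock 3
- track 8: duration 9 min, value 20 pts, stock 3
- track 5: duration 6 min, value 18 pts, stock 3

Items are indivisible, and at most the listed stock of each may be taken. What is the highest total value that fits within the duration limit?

159 pts

Top feasible selections:
- 3×track 4 + 3×track 5: duration 54, value 159
- 3×track 1 + 3×track 4 + 2×track 5: duration 54, value 156
- 2×track 1 + 2×track 4 + 1×track 8 + 3×track 5: duration 55, value 154
- 2×track 1 + 3×track 4 + 1×track 8 + 1×track 5: duration 55, value 153
Best: 159 pts.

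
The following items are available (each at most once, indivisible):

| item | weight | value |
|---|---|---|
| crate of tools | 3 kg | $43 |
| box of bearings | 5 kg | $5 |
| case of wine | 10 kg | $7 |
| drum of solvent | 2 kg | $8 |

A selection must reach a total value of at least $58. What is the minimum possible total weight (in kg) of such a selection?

Subsets with value ≥ 58, sorted by total weight:
- crate of tools+case of wine+drum of solvent: weight 15, value 58
- crate of tools+box of bearings+case of wine+drum of solvent: weight 20, value 63
Minimum weight: 15 kg.

15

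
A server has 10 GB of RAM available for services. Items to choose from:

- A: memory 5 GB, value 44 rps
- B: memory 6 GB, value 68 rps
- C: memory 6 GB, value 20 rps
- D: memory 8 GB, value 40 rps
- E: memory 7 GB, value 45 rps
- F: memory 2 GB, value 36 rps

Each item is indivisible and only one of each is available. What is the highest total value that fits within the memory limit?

Check high-value combinations within 10 GB:
- B+F: memory 6+2=8, value 68+36=104
- E+F: memory 7+2=9, value 45+36=81
- A+F: memory 5+2=7, value 44+36=80
- D+F: memory 8+2=10, value 40+36=76
- B: memory 6, value 68
Best: 104 rps.

104 rps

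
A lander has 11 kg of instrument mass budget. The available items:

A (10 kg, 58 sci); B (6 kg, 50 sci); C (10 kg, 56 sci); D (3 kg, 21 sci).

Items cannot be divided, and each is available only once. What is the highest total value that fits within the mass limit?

71 sci

Check high-value combinations within 11 kg:
- B+D: mass 6+3=9, value 50+21=71
- A: mass 10, value 58
- C: mass 10, value 56
- B: mass 6, value 50
- D: mass 3, value 21
Best: 71 sci.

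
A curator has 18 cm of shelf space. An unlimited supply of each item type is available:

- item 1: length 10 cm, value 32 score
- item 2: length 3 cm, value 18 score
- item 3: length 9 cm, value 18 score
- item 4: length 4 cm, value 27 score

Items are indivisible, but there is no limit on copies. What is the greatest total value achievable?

Best value-per-unit is item 4 at 27/4; filling with it alone gives 4×27 = 108.
Optimal mix: 2×item 2 + 3×item 4 → length 18, value 117.

117 score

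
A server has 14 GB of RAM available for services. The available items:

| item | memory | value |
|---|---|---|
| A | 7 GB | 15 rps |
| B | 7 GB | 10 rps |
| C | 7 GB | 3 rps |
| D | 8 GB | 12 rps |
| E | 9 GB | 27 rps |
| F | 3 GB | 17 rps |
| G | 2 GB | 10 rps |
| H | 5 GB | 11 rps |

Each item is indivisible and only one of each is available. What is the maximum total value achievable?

54 rps

Check high-value combinations within 14 GB:
- E+F+G: memory 9+3+2=14, value 27+17+10=54
- E+F: memory 9+3=12, value 27+17=44
- A+F+G: memory 7+3+2=12, value 15+17+10=42
Best: 54 rps.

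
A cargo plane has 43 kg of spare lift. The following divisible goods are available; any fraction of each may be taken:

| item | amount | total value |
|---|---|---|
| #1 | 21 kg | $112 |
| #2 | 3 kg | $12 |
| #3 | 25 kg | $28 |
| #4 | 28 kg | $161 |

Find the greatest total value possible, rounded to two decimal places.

241.00

Take in order of value per unit:
- #4 (161/28 per unit): all 28 → value 161, running total 161.00
- #1 (112/21 per unit): 15 of 21 → value 15×112/21 = 80.0000, running total 241.00
Total 241.00.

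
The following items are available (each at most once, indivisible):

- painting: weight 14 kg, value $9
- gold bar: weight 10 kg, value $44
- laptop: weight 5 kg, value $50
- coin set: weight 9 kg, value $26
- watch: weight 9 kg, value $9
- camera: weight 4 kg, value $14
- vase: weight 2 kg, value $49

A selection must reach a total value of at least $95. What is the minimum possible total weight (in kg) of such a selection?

Subsets with value ≥ 95, sorted by total weight:
- laptop+vase: weight 7, value 99
- laptop+camera+vase: weight 11, value 113
- laptop+coin set+vase: weight 16, value 125
- laptop+watch+vase: weight 16, value 108
Minimum weight: 7 kg.

7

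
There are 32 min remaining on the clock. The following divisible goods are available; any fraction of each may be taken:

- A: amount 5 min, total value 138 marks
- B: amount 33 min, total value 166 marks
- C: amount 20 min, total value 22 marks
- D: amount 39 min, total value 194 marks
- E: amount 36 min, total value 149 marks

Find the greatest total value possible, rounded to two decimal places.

273.82

Take in order of value per unit:
- A (138/5 per unit): all 5 → value 138, running total 138.00
- B (166/33 per unit): 27 of 33 → value 27×166/33 = 135.8182, running total 273.82
Total 273.82.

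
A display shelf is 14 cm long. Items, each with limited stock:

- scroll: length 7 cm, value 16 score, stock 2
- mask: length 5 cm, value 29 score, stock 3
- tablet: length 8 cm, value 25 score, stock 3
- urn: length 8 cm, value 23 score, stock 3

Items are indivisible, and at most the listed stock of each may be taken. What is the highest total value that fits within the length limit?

58 score

Top feasible selections:
- 2×mask: length 10, value 58
- 1×mask + 1×tablet: length 13, value 54
- 1×mask + 1×urn: length 13, value 52
- 1×scroll + 1×mask: length 12, value 45
Best: 58 score.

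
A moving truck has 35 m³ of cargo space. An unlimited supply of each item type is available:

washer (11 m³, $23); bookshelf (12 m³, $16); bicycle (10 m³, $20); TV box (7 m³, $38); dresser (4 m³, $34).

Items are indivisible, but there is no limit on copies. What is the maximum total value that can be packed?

$276

Best value-per-unit is dresser at 34/4; filling with it alone gives 8×34 = 272.
Optimal mix: 1×TV box + 7×dresser → volume 35, value 276.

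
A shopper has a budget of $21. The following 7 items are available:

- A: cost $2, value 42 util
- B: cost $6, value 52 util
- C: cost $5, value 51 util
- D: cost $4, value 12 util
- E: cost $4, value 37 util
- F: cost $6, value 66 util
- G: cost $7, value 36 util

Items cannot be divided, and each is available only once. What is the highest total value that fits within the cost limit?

Check high-value combinations within $21:
- A+B+C+F: cost 2+6+5+6=19, value 42+52+51+66=211
- A+C+D+E+F: cost 2+5+4+4+6=21, value 42+51+12+37+66=208
- B+C+E+F: cost 6+5+4+6=21, value 52+51+37+66=206
Best: 211 util.

211 util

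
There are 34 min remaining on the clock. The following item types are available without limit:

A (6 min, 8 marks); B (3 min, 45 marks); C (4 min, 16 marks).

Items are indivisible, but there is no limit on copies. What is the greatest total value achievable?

495 marks

Best value-per-unit is B at 45/3, and filling with it alone uses time 11×3=33. No mix of the others beats 11×45 = 495.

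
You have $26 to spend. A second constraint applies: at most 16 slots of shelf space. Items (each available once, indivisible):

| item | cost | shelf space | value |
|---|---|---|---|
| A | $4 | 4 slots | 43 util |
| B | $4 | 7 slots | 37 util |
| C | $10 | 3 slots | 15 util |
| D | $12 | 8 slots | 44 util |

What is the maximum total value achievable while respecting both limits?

Feasible sets respecting both limits:
- A+C+D: cost 26, shelf space 15, value 102
- A+B+C: cost 18, shelf space 14, value 95
- A+D: cost 16, shelf space 12, value 87
Best: 102 util.

102 util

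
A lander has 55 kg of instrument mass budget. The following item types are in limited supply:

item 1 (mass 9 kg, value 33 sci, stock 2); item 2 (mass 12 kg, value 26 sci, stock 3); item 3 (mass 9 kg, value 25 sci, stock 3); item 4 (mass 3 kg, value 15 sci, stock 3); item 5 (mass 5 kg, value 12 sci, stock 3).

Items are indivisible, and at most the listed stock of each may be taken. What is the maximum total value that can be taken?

Top feasible selections:
- 2×item 1 + 3×item 3 + 3×item 4: mass 54, value 186
- 2×item 1 + 2×item 3 + 3×item 4 + 2×item 5: mass 55, value 185
- 1×item 1 + 3×item 3 + 3×item 4 + 2×item 5: mass 55, value 177
Best: 186 sci.

186 sci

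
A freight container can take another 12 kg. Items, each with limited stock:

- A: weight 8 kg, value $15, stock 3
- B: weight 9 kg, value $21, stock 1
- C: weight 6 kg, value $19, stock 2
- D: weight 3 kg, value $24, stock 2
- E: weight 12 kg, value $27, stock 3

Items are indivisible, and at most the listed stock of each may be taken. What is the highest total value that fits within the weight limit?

Best selections within weight 12 and stock limits:
- 1×C + 2×D: weight 12, value 67
- 2×D: weight 6, value 48
- 1×B + 1×D: weight 12, value 45
- 1×C + 1×D: weight 9, value 43
Best: $67.

$67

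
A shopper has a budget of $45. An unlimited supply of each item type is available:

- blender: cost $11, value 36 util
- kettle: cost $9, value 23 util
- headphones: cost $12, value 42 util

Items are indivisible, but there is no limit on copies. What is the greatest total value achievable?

Best value-per-unit is headphones at 42/12; filling with it alone gives 3×42 = 126.
Optimal mix: 3×blender + 1×headphones → cost 45, value 150.

150 util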